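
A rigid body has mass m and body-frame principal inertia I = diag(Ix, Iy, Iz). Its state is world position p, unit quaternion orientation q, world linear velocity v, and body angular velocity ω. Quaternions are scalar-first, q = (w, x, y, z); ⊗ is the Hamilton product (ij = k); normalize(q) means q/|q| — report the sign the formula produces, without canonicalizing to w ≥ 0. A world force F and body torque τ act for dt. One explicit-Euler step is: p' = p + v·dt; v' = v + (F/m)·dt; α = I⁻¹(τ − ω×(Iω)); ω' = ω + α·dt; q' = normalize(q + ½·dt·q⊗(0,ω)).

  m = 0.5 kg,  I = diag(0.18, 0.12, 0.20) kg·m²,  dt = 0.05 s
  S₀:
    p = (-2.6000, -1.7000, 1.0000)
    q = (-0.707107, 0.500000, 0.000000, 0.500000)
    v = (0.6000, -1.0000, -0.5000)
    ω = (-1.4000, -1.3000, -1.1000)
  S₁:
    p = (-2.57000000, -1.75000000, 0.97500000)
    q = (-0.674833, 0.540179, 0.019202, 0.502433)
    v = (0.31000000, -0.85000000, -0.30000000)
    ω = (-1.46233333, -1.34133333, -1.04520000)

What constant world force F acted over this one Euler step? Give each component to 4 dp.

F = (-2.9000, 1.5000, 2.0000)

Δv = v₁−v₀ = (-0.29000000, 0.15000000, 0.20000000)
m·(v₁−v₀)/dt = (-2.9000, 1.5000, 2.0000)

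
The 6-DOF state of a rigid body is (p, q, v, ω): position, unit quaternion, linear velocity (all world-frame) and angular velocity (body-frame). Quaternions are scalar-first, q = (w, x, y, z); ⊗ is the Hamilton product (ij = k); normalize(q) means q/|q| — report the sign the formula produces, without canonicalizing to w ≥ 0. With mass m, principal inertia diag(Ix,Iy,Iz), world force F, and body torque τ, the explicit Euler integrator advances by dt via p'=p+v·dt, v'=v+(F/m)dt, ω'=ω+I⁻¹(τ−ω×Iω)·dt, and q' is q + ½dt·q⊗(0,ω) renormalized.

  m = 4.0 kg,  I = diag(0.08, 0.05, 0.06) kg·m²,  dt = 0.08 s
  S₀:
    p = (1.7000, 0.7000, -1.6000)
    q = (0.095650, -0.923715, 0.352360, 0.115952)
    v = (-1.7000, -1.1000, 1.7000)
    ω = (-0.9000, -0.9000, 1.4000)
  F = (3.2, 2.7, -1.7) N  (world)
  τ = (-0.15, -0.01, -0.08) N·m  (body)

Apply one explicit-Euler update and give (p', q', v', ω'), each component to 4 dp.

p' = (1.5640, 0.6120, -1.4640)
q' = (0.0684, -0.9007, 0.3953, 0.1668)
v' = (-1.6360, -1.0460, 1.6660)
ω' = (-1.0374, -0.8757, 1.3257)

linear accel F/m = (0.8000, 0.6750, -0.4250)
new position p' = (1.5640, 0.6120, -1.4640)
v' = v + a·dt = (-1.6360, -1.0460, 1.6660)
α = I⁻¹(τ − ω×Iω) = (-1.7175, 0.3040, -0.9283)
ω' = ω + α·dt = (-1.0374, -0.8757, 1.3257)
2q̇ = q⊗(0,ω) = (-0.6765523, 0.5115758, 1.1027592, 1.2823775)
q + ½dt·q⊗(0,ω), renormalized = (0.0684, -0.9007, 0.3953, 0.1668)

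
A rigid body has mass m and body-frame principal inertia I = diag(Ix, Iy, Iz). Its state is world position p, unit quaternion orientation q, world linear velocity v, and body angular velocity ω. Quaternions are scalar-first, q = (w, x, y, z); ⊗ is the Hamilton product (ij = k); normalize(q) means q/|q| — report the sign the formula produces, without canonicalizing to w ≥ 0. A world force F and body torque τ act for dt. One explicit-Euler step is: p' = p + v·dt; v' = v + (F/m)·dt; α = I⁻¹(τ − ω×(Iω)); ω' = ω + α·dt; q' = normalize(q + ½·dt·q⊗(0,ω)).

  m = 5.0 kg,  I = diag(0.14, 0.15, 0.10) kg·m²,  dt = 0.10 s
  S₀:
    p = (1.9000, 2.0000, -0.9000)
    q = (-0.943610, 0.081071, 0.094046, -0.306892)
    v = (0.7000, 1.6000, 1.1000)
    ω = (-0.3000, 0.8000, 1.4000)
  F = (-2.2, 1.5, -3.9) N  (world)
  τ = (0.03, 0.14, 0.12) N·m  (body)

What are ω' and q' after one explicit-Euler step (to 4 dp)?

precession coupling ω×(Iω) = (-0.0560, -0.0168, -0.0024)
angular accel α = (0.6143, 1.0453, 1.2240)
ω' = ω + α·dt = (-0.2386, 0.9045, 1.5224)
q⊗(0,ω) = (0.3787333, 0.6602610, -0.7763198, -1.2279834)
q' = normalize(q + ½dt·q⊗(0,ω)) = (-0.9216, 0.1137, 0.0550, -0.3671)

ω' = (-0.2386, 0.9045, 1.5224)
q' = (-0.9216, 0.1137, 0.0550, -0.3671)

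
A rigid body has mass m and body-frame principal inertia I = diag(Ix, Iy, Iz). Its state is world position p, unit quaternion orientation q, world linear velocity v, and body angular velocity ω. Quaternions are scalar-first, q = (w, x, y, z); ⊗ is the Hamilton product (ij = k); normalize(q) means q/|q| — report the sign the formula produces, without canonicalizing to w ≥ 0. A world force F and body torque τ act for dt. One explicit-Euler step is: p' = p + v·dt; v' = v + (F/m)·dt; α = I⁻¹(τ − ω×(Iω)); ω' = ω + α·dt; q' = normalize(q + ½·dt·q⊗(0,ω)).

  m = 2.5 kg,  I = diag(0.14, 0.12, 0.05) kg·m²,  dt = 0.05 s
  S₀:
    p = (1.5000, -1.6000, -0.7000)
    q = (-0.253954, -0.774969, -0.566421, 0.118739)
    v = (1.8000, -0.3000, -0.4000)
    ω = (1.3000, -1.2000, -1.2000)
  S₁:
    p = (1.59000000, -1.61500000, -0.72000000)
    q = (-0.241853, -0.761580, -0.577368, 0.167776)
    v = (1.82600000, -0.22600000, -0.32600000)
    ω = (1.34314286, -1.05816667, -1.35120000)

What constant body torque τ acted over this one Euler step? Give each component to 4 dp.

τ = (0.0200, 0.2000, -0.1200)

ω₁ − ω₀ = (0.04314286, 0.14183333, -0.15120000)
precession coupling = (-0.1008, -0.1404, 0.0312)
I·α + gyro = (0.0200, 0.2000, -0.1200)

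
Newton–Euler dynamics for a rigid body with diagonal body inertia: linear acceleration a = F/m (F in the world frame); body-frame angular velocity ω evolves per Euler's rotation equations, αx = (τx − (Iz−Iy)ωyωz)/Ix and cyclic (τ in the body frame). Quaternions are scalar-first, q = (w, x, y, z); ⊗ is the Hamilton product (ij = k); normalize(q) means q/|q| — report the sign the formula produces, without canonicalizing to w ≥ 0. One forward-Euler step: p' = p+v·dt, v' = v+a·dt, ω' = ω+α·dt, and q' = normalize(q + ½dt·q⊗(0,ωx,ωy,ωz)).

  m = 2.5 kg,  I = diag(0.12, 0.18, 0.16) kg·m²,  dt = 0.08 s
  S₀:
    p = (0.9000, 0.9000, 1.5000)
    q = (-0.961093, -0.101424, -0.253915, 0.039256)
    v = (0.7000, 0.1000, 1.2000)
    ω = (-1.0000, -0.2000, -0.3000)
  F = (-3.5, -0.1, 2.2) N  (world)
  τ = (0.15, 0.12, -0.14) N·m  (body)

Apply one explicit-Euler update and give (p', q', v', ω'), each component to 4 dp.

linear accel F/m = (-1.4000, -0.0400, 0.8800)
p + v·dt = (0.9560, 0.9080, 1.5960)
new velocity v' = (0.5880, 0.0968, 1.2704)
gyro term ω×Iω = (-0.0012, -0.0120, 0.0120)
(τ − ω×Iω)/I = (1.2600, 0.7333, -0.9500)
ω' = ω + α·dt = (-0.8992, -0.1413, -0.3760)
q⊗(0,ω) = (-0.1404302, 1.0451187, 0.1225354, 0.0546977)
q + ½dt·q⊗(0,ω), renormalized = (-0.9658, -0.0596, -0.2488, 0.0414)

p' = (0.9560, 0.9080, 1.5960)
q' = (-0.9658, -0.0596, -0.2488, 0.0414)
v' = (0.5880, 0.0968, 1.2704)
ω' = (-0.8992, -0.1413, -0.3760)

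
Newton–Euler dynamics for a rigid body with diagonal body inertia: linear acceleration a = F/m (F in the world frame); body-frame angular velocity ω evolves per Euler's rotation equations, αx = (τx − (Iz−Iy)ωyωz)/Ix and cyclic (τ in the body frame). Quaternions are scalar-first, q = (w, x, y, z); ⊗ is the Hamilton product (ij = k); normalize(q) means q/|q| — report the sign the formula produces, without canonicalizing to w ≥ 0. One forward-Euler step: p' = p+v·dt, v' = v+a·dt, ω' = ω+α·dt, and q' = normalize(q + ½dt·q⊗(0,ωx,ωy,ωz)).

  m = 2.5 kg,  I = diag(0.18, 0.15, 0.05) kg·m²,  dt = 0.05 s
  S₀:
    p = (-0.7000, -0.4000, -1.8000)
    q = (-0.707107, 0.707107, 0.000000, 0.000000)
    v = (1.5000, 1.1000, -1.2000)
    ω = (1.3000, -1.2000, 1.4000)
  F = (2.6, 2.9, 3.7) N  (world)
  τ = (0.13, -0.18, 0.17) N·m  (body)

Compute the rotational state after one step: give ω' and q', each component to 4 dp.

ω' = (1.2894, -1.3389, 1.5232)
q' = (-0.7289, 0.6830, -0.0035, -0.0459)

gyro term ω×Iω = (0.1680, 0.2366, 0.0468)
α = I⁻¹(τ − ω×Iω) = (-0.2111, -2.7773, 2.4640)
ω' = ω + α·dt = (1.2894, -1.3389, 1.5232)
2q̇ = q⊗(0,ω) = (-0.9192391, -0.9192391, -0.1414214, -1.8384782)
updated quaternion q' = (-0.7289, 0.6830, -0.0035, -0.0459)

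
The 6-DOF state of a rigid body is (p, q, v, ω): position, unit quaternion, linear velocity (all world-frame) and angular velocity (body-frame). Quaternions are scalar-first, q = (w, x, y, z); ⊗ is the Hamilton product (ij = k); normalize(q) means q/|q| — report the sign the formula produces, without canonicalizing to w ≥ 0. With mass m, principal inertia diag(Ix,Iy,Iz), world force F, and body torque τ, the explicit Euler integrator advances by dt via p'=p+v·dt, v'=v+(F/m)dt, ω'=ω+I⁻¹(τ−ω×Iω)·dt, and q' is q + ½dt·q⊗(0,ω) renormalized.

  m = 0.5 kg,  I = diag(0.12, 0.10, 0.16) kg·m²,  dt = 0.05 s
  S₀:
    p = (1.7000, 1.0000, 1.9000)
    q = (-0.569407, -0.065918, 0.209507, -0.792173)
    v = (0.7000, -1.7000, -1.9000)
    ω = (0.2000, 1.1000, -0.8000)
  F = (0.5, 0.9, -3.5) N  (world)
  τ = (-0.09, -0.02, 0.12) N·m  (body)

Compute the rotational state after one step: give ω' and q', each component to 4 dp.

gyro term ω×Iω = (-0.0528, 0.0064, -0.0044)
α = I⁻¹(τ − ω×Iω) = (-0.3100, -0.2640, 0.7775)
ω' = ω + α·dt = (0.1845, 1.0868, -0.7611)
q⊗(0,ω) = (-0.8510125, 0.5899033, -0.8375167, 0.3411144)
q + ½dt·q⊗(0,ω), renormalized = (-0.5903, -0.0511, 0.1885, -0.7832)

ω' = (0.1845, 1.0868, -0.7611)
q' = (-0.5903, -0.0511, 0.1885, -0.7832)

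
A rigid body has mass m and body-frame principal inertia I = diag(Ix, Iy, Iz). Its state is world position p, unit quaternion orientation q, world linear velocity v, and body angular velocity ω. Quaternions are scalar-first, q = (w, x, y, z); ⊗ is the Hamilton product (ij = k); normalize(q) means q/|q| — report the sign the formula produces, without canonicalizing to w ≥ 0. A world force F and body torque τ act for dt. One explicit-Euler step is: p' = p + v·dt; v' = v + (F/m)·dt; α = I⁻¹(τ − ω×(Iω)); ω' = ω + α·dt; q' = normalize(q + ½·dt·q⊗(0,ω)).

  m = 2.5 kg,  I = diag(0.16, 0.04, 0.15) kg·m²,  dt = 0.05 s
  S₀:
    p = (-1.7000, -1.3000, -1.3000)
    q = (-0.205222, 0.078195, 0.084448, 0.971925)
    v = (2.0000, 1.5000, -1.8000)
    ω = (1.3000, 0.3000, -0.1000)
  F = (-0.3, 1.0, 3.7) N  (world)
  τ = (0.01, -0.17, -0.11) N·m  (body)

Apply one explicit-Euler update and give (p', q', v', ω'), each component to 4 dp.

p' = (-1.6000, -1.2250, -1.3900)
q' = (-0.2059, 0.0640, 0.1146, 0.9697)
v' = (1.9940, 1.5200, -1.7260)
ω' = (1.3042, 0.0891, -0.1211)

(τ − ω×Iω)/I = (0.0831, -4.2175, -0.4213)
ω' = ω + α·dt = (1.3042, 0.0891, -0.1211)
q⊗(0,ω) = (-0.0297954, -0.5668109, 1.2097554, -0.0658017)
q + ½dt·q⊗(0,ω), renormalized = (-0.2059, 0.0640, 0.1146, 0.9697)
p' = p + v·dt = (-1.6000, -1.2250, -1.3900)
v + (F/m)dt = (1.9940, 1.5200, -1.7260)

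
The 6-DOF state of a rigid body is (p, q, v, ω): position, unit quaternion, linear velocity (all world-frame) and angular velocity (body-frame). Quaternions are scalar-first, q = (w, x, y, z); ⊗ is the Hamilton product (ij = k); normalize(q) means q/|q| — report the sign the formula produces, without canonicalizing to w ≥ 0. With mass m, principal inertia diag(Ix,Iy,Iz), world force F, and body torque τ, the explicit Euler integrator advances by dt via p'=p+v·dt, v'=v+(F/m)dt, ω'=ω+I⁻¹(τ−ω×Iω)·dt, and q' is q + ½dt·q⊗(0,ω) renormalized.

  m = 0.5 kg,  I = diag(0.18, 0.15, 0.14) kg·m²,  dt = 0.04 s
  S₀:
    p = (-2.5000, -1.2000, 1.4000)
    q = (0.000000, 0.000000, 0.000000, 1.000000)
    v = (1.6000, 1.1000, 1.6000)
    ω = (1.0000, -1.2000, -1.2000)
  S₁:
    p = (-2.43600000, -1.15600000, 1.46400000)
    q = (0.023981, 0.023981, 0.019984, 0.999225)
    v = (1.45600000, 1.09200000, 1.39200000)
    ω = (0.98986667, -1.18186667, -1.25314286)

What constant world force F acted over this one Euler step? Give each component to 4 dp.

velocity change Δv = (-0.14400000, -0.00800000, -0.20800000)
applied force F = (-1.8000, -0.1000, -2.6000)

F = (-1.8000, -0.1000, -2.6000)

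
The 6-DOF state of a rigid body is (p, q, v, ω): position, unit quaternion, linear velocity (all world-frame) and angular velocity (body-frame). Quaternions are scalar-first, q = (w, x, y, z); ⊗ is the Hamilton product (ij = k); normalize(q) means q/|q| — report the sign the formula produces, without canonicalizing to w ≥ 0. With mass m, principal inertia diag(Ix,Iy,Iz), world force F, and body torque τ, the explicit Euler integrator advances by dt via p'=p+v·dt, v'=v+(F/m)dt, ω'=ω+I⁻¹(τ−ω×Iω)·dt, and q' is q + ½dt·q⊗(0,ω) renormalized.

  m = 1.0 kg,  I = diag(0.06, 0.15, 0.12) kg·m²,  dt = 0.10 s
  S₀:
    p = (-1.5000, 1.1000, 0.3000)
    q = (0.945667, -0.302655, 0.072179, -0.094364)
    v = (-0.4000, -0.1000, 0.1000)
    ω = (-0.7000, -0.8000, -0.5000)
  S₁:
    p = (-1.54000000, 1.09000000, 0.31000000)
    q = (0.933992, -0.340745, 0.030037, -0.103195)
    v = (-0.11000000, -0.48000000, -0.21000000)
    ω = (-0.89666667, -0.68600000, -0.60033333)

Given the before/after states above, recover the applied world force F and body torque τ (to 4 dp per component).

ω₁ − ω₀ = (-0.19666667, 0.11400000, -0.10033333)
precession coupling = (-0.0120, -0.0210, 0.0504)
τ = I·(Δω/dt) + ω₀×(Iω₀) = (-0.1300, 0.1500, -0.0700)
Δv = v₁−v₀ = (0.29000000, -0.38000000, -0.31000000)
m·(v₁−v₀)/dt = (2.9000, -3.8000, -3.1000)

F = (2.9000, -3.8000, -3.1000)
τ = (-0.1300, 0.1500, -0.0700)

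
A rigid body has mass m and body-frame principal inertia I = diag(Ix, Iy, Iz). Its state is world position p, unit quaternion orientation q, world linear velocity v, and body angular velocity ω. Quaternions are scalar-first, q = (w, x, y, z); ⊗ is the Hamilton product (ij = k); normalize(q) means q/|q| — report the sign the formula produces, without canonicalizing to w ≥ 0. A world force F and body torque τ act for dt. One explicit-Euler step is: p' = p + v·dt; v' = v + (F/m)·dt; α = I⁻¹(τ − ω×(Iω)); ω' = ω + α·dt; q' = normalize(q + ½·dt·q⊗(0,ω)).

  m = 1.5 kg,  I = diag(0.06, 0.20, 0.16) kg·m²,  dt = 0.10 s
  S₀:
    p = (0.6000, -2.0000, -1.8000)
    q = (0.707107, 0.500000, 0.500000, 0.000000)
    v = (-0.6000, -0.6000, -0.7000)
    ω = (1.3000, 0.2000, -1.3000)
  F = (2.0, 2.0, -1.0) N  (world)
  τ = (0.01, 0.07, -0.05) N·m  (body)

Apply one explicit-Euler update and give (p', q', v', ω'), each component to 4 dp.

a = F/m = (1.3333, 1.3333, -0.6667)
new position p' = (0.5400, -2.0600, -1.8700)
new velocity v' = (-0.4667, -0.4667, -0.7667)
ω×(Iω) gyroscopic = (0.0104, 0.1690, 0.0364)
α = I⁻¹(τ − ω×Iω) = (-0.0067, -0.4950, -0.5400)
ω' = ω + α·dt = (1.2993, 0.1505, -1.3540)
2q̇ = q⊗(0,ω) = (-0.7500000, 0.2692391, 0.7914214, -1.4692391)
q' = normalize(q + ½dt·q⊗(0,ω)) = (0.6668, 0.5113, 0.5373, -0.0731)

p' = (0.5400, -2.0600, -1.8700)
q' = (0.6668, 0.5113, 0.5373, -0.0731)
v' = (-0.4667, -0.4667, -0.7667)
ω' = (1.2993, 0.1505, -1.3540)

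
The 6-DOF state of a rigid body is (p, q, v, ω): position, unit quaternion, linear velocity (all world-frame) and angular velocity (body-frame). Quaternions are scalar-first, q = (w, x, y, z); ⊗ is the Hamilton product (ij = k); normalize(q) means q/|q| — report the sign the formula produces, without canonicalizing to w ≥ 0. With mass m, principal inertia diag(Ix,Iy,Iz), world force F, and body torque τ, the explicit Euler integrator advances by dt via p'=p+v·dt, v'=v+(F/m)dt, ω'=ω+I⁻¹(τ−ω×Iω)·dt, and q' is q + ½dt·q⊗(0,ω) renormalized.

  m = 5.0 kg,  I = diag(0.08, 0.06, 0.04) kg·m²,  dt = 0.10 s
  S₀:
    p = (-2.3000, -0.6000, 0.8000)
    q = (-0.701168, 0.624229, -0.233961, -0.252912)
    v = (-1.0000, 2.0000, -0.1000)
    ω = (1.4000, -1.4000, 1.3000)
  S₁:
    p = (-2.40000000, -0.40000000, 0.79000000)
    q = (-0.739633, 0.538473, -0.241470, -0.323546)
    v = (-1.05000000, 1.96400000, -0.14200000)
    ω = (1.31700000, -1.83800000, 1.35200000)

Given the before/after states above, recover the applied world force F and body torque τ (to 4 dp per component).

ω₁ − ω₀ = (-0.08300000, -0.43800000, 0.05200000)
precession coupling = (0.0364, 0.0728, 0.0392)
I·α + gyro = (-0.0300, -0.1900, 0.0600)
velocity change Δv = (-0.05000000, -0.03600000, -0.04200000)
F = m·Δv/dt = (-2.5000, -1.8000, -2.1000)

F = (-2.5000, -1.8000, -2.1000)
τ = (-0.0300, -0.1900, 0.0600)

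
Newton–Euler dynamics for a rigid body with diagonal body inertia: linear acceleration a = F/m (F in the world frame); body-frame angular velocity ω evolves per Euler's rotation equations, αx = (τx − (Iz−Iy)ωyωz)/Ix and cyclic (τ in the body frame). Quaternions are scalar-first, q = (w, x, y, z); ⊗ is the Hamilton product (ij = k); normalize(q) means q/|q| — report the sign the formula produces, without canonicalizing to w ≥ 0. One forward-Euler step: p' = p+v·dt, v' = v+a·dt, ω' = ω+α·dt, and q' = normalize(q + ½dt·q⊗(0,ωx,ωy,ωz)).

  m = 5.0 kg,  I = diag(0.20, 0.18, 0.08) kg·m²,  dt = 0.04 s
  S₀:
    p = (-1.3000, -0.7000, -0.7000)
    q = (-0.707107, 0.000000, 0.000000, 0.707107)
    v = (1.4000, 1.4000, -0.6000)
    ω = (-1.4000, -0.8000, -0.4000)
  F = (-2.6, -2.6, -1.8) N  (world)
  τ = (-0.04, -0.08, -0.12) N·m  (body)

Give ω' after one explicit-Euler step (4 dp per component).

ω' = (-1.4016, -0.8327, -0.4488)

gyro term ω×Iω = (-0.0320, 0.0672, -0.0224)
angular accel α = (-0.0400, -0.8178, -1.2200)
ω' = ω + α·dt = (-1.4016, -0.8327, -0.4488)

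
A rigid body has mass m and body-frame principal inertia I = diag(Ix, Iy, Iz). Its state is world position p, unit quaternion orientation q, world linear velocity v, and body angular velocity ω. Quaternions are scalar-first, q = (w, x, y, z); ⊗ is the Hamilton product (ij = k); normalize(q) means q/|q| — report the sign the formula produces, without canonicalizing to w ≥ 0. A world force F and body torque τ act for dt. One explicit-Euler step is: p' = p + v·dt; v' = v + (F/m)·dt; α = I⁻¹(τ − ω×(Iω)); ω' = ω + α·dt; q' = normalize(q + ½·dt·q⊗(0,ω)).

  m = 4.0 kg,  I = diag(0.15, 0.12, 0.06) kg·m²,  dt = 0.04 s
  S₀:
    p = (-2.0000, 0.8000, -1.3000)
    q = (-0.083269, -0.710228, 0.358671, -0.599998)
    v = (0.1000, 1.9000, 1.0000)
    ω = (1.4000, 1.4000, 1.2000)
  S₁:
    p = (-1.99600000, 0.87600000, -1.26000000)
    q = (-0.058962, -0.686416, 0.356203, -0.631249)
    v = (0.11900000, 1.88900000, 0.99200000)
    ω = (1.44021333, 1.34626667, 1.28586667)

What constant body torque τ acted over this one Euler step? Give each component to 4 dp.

rate change Δω = (0.04021333, -0.05373333, 0.08586667)
precession coupling = (-0.1008, 0.1512, -0.0588)
τ = I·(Δω/dt) + ω₀×(Iω₀) = (0.0500, -0.0100, 0.0700)

τ = (0.0500, -0.0100, 0.0700)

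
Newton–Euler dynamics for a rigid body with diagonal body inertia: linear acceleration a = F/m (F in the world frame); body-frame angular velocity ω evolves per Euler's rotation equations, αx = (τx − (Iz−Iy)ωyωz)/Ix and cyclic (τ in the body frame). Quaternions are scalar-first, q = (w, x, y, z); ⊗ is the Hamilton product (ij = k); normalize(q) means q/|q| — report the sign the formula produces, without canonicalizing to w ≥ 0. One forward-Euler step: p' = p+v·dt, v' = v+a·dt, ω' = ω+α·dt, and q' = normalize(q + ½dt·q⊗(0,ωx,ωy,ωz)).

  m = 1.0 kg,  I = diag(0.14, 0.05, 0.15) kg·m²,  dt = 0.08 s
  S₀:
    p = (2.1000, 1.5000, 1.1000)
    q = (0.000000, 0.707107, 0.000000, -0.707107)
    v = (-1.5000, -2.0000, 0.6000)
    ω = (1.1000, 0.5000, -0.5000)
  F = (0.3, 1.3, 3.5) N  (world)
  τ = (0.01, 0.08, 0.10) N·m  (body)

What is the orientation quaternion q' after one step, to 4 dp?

2q̇ = q⊗(0,ω) = (-1.1313712, 0.3535535, -0.4242642, 0.3535535)
q' = normalize(q + ½dt·q⊗(0,ω)) = (-0.0452, 0.7203, -0.0169, -0.6920)

q' = (-0.0452, 0.7203, -0.0169, -0.6920)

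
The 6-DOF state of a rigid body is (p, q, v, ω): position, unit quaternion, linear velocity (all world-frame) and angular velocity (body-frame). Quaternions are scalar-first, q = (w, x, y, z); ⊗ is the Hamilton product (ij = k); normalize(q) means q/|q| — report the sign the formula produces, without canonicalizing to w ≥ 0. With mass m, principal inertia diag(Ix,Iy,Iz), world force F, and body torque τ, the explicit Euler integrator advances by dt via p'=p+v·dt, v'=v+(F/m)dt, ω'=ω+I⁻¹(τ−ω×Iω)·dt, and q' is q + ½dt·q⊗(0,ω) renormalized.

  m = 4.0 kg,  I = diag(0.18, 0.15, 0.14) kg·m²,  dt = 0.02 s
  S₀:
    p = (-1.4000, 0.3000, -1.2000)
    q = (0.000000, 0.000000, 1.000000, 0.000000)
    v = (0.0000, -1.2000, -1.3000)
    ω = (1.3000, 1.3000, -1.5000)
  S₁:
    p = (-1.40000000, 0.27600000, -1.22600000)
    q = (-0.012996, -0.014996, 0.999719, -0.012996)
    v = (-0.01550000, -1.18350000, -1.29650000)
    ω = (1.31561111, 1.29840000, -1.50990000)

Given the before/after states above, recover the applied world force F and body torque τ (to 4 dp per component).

F = (-3.1000, 3.3000, 0.7000)
τ = (0.1600, -0.0900, -0.1200)

ω₁ − ω₀ = (0.01561111, -0.00160000, -0.00990000)
I·α + gyro = (0.1600, -0.0900, -0.1200)
velocity change Δv = (-0.01550000, 0.01650000, 0.00350000)
F = m·Δv/dt = (-3.1000, 3.3000, 0.7000)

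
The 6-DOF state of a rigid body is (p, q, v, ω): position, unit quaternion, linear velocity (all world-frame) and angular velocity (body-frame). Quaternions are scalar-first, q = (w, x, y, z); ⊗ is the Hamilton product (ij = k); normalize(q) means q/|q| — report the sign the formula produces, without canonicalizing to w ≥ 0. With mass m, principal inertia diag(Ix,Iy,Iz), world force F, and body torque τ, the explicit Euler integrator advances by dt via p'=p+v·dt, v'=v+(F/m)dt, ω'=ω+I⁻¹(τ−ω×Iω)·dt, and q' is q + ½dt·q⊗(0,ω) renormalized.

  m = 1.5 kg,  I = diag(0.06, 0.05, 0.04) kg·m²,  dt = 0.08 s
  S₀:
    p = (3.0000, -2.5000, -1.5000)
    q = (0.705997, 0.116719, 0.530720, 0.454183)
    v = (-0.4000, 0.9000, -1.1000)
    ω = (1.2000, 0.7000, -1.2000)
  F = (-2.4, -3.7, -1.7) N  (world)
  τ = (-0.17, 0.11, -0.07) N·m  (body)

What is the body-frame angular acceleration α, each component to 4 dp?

α = (-2.9733, 2.7760, -1.5400)

ω×(Iω) gyroscopic = (0.0084, -0.0288, -0.0084)
(τ − ω×Iω)/I = (-2.9733, 2.7760, -1.5400)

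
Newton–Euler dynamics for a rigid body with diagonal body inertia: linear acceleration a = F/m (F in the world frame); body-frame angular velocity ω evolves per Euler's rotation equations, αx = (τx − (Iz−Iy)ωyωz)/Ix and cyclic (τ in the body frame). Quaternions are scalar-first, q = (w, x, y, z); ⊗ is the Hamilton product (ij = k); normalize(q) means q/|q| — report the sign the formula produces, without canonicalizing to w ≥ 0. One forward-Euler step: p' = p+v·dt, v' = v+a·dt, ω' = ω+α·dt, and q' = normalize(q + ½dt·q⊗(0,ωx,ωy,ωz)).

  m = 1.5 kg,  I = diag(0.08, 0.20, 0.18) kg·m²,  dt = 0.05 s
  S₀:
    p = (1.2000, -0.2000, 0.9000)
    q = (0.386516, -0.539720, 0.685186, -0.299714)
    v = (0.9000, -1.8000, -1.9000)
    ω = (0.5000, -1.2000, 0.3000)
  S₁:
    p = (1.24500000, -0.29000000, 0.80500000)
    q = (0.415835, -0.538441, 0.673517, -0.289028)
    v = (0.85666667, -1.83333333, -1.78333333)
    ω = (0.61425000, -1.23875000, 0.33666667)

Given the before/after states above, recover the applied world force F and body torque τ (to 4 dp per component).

velocity change Δv = (-0.04333333, -0.03333333, 0.11666667)
F = m·Δv/dt = (-1.3000, -1.0000, 3.5000)
Δω = ω₁−ω₀ = (0.11425000, -0.03875000, 0.03666667)
applied torque τ = (0.1900, -0.1700, 0.0600)

F = (-1.3000, -1.0000, 3.5000)
τ = (0.1900, -0.1700, 0.0600)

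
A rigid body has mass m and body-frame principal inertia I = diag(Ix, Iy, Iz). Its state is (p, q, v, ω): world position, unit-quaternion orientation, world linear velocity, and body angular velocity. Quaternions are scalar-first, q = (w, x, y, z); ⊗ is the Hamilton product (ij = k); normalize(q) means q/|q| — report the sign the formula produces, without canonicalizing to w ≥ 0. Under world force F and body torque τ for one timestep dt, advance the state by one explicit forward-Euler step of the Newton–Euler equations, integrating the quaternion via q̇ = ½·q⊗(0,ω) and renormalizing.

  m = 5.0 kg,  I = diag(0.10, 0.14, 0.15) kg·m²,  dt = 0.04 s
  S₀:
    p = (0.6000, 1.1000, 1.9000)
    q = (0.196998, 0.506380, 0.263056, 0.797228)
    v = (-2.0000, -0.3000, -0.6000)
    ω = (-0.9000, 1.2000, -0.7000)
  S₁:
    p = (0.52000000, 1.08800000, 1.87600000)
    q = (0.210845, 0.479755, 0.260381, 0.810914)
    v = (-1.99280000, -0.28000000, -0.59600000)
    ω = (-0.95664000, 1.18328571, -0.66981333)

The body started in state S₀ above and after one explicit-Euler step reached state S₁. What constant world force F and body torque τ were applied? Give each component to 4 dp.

F = (0.9000, 2.5000, 0.5000)
τ = (-0.1500, -0.0900, 0.0700)

v₁ − v₀ = (0.00720000, 0.02000000, 0.00400000)
F = m·Δv/dt = (0.9000, 2.5000, 0.5000)
rate change Δω = (-0.05664000, -0.01671429, 0.03018667)
applied torque τ = (-0.1500, -0.0900, 0.0700)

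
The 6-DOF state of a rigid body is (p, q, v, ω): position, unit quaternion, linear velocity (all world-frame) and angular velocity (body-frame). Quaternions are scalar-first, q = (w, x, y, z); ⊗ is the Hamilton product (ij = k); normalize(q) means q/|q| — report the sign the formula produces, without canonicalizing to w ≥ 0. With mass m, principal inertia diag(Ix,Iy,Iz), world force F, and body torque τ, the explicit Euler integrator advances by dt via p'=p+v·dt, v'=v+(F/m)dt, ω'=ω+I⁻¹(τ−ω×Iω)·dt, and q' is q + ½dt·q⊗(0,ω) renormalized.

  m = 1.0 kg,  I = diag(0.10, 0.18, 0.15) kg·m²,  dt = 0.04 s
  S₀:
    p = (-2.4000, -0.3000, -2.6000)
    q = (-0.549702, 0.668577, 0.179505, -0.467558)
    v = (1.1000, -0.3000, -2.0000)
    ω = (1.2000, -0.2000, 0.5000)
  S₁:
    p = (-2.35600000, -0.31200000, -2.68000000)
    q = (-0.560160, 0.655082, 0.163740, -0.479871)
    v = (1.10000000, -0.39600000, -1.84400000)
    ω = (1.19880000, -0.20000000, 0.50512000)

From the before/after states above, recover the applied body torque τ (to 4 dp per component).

τ = (0.0000, -0.0300, 0.0000)

ω₁ − ω₀ = (-0.00120000, 0.00000000, 0.00512000)
ω₀×(Iω₀) = (0.0030, -0.0300, -0.0192)
τ = I·(Δω/dt) + ω₀×(Iω₀) = (0.0000, -0.0300, 0.0000)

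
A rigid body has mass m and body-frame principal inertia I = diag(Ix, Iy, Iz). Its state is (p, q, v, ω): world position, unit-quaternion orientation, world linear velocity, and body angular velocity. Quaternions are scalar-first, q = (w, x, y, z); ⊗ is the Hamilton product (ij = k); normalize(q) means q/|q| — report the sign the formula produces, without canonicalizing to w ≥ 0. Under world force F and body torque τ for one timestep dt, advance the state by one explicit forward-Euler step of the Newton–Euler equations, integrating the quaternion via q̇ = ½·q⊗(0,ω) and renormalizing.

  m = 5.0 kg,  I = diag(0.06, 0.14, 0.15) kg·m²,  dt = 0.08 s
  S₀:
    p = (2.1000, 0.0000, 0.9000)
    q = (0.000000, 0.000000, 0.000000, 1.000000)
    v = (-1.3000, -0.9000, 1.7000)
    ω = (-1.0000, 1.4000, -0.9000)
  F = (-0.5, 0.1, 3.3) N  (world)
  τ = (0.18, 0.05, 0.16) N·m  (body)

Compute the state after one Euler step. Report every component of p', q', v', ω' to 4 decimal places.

(τ − ω×Iω)/I = (3.2100, 0.9357, 1.8133)
ω' = ω + α·dt = (-0.7432, 1.4749, -0.7549)
q⊗(0,ω) = (0.9000000, -1.4000000, -1.0000000, 0.0000000)
q' = normalize(q + ½dt·q⊗(0,ω)) = (0.0359, -0.0558, -0.0399, 0.9970)
linear accel F/m = (-0.1000, 0.0200, 0.6600)
new position p' = (1.9960, -0.0720, 1.0360)
v + (F/m)dt = (-1.3080, -0.8984, 1.7528)

p' = (1.9960, -0.0720, 1.0360)
q' = (0.0359, -0.0558, -0.0399, 0.9970)
v' = (-1.3080, -0.8984, 1.7528)
ω' = (-0.7432, 1.4749, -0.7549)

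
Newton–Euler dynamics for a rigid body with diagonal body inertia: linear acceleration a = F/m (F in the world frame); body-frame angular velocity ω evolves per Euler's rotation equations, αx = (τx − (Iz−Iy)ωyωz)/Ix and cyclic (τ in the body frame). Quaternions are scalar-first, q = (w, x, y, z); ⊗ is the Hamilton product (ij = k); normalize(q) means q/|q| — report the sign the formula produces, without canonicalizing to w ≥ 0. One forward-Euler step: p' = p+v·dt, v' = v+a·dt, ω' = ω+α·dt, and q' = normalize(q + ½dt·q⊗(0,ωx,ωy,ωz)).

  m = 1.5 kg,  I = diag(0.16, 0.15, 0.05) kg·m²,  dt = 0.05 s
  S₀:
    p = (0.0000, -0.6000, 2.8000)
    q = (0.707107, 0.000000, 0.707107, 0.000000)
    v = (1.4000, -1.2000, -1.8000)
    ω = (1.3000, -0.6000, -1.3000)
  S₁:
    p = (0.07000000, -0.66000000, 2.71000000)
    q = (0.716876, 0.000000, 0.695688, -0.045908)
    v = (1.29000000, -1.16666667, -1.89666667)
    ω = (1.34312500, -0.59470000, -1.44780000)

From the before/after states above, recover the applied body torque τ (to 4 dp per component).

τ = (0.0600, -0.1700, -0.1400)

Δω = ω₁−ω₀ = (0.04312500, 0.00530000, -0.14780000)
applied torque τ = (0.0600, -0.1700, -0.1400)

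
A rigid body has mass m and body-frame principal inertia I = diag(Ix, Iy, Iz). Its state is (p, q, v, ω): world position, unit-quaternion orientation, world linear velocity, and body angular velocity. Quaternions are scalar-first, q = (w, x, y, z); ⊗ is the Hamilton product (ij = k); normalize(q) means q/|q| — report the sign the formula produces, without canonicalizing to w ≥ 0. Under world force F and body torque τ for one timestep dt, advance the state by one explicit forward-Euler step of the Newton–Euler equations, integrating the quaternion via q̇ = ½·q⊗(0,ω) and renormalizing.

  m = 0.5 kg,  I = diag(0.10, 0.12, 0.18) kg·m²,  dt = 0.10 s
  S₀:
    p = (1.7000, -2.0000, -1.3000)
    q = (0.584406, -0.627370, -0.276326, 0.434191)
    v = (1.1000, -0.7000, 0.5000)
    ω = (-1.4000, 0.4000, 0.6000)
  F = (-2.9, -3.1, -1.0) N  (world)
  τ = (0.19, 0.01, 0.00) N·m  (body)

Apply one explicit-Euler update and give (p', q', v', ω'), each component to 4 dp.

p' = (1.8100, -2.0700, -1.2500)
q' = (0.5313, -0.6831, -0.2754, 0.4185)
v' = (0.5200, -1.3200, 0.3000)
ω' = (-1.2244, 0.3523, 0.6062)

angular accel α = (1.7560, -0.4767, 0.0622)
ω' = ω + α·dt = (-1.2244, 0.3523, 0.6062)
q⊗(0,ω) = (-1.0283022, -1.1576404, 0.0023170, -0.2871608)
q + ½dt·q⊗(0,ω), renormalized = (0.5313, -0.6831, -0.2754, 0.4185)
new position p' = (1.8100, -2.0700, -1.2500)
v' = v + a·dt = (0.5200, -1.3200, 0.3000)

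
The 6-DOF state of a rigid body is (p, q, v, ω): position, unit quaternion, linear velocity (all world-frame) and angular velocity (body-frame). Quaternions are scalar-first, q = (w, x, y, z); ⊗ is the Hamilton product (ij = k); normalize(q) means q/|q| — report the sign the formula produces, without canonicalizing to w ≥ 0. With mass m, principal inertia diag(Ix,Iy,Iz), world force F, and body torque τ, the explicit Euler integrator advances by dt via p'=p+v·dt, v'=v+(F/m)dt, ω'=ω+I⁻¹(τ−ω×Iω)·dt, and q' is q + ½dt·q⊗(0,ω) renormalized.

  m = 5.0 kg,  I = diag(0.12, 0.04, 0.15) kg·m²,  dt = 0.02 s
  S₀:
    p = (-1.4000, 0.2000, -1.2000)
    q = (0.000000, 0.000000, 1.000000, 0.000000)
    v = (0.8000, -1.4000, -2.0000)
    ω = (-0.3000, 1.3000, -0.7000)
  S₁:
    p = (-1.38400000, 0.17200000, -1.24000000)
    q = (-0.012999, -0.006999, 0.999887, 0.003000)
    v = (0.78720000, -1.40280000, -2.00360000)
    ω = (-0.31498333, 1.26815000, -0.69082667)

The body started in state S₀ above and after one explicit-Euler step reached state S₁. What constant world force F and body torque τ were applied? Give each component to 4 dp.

rate change Δω = (-0.01498333, -0.03185000, 0.00917333)
I·α + gyro = (-0.1900, -0.0700, 0.1000)
v₁ − v₀ = (-0.01280000, -0.00280000, -0.00360000)
applied force F = (-3.2000, -0.7000, -0.9000)

F = (-3.2000, -0.7000, -0.9000)
τ = (-0.1900, -0.0700, 0.1000)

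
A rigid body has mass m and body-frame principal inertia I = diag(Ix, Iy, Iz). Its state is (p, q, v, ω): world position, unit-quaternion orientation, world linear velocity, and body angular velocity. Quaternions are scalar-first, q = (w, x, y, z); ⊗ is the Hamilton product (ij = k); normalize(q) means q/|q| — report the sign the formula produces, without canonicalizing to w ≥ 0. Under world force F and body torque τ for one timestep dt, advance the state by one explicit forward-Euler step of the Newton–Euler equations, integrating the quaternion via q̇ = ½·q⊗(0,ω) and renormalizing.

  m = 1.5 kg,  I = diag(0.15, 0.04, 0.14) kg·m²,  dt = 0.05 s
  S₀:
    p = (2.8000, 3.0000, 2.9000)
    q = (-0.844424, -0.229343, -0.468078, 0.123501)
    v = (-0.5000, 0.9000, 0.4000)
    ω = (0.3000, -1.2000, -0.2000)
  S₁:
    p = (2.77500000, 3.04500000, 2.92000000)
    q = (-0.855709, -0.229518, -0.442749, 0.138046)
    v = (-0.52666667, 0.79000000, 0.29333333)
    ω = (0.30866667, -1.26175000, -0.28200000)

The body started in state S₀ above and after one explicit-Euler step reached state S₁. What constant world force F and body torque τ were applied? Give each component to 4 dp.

F = (-0.8000, -3.3000, -3.2000)
τ = (0.0500, -0.0500, -0.1900)

velocity change Δv = (-0.02666667, -0.11000000, -0.10666667)
applied force F = (-0.8000, -3.3000, -3.2000)
ω₁ − ω₀ = (0.00866667, -0.06175000, -0.08200000)
applied torque τ = (0.0500, -0.0500, -0.1900)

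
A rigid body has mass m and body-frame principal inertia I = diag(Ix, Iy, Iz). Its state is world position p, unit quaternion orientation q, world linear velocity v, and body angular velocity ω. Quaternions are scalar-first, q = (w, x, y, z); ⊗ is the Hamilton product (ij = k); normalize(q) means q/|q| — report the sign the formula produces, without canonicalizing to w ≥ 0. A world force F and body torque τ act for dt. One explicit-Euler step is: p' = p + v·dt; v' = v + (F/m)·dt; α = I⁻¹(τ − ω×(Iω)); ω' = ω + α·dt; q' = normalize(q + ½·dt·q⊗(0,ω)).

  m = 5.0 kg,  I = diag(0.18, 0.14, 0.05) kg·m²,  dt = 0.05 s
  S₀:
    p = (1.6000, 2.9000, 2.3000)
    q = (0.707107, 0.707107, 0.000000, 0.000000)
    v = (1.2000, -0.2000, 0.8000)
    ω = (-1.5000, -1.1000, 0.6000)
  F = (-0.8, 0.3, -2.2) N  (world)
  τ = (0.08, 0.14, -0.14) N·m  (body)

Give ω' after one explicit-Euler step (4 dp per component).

(τ − ω×Iω)/I = (0.1144, 1.8357, -1.4800)
ω + α·dt = (-1.4943, -1.0082, 0.5260)

ω' = (-1.4943, -1.0082, 0.5260)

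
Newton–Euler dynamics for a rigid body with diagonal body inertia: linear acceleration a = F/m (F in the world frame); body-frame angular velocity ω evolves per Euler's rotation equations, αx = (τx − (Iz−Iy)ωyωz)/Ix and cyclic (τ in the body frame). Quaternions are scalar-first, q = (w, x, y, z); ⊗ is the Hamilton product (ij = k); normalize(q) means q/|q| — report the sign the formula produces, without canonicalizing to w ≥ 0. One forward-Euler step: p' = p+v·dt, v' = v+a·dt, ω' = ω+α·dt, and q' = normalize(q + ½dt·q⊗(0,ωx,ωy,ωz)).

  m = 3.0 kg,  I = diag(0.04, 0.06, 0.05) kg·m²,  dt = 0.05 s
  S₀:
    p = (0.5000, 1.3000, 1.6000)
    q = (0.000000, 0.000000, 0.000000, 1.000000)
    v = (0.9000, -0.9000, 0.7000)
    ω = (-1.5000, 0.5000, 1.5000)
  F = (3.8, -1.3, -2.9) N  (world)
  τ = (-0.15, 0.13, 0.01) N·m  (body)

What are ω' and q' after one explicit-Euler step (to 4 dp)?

ω' = (-1.6781, 0.5896, 1.5250)
q' = (-0.0374, -0.0125, -0.0374, 0.9985)

ω×(Iω) gyroscopic = (-0.0075, 0.0225, -0.0150)
α = I⁻¹(τ − ω×Iω) = (-3.5625, 1.7917, 0.5000)
ω' = ω + α·dt = (-1.6781, 0.5896, 1.5250)
Hamilton product q⊗(0,ω) = (-1.5000000, -0.5000000, -1.5000000, 0.0000000)
q + ½dt·q⊗(0,ω), renormalized = (-0.0374, -0.0125, -0.0374, 0.9985)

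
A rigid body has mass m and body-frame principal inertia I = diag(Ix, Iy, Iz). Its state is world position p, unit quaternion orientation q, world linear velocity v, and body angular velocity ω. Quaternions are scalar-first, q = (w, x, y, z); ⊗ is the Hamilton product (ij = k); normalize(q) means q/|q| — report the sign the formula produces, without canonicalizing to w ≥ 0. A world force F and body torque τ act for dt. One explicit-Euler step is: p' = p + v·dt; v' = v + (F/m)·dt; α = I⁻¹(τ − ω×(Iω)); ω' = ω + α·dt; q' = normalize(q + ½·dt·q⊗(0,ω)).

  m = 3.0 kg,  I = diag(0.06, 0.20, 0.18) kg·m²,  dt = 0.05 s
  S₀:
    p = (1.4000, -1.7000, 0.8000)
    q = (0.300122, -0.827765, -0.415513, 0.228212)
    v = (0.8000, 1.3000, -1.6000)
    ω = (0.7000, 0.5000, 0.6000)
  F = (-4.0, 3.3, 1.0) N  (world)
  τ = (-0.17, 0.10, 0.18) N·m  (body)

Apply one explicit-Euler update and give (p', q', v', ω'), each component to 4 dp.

gyro term ω×Iω = (-0.0060, -0.0504, 0.0490)
(τ − ω×Iω)/I = (-2.7333, 0.7520, 0.7278)
ω + α·dt = (0.5633, 0.5376, 0.6364)
Hamilton product q⊗(0,ω) = (0.6502648, -0.1533284, 0.8064684, 0.0570498)
updated quaternion q' = (0.3163, -0.8313, -0.3952, 0.2296)
a = F/m = (-1.3333, 1.1000, 0.3333)
p' = p + v·dt = (1.4400, -1.6350, 0.7200)
new velocity v' = (0.7333, 1.3550, -1.5833)

p' = (1.4400, -1.6350, 0.7200)
q' = (0.3163, -0.8313, -0.3952, 0.2296)
v' = (0.7333, 1.3550, -1.5833)
ω' = (0.5633, 0.5376, 0.6364)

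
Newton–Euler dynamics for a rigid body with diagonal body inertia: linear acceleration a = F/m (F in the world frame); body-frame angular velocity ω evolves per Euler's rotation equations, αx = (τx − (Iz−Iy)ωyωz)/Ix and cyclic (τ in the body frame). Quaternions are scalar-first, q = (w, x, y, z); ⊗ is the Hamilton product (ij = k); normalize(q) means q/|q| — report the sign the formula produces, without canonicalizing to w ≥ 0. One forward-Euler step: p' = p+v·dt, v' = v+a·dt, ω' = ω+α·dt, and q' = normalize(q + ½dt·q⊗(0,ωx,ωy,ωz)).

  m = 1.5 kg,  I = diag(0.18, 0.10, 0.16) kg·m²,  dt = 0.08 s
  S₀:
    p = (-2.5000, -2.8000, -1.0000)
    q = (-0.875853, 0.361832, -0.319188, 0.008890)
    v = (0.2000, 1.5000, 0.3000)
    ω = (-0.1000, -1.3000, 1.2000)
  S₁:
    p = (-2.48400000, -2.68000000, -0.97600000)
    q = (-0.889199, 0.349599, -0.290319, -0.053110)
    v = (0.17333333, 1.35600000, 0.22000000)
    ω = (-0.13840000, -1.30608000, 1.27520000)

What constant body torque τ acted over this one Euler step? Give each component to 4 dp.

ω₁ − ω₀ = (-0.03840000, -0.00608000, 0.07520000)
gyro term ω₀×Iω₀ = (-0.0936, -0.0024, -0.0104)
applied torque τ = (-0.1800, -0.0100, 0.1400)

τ = (-0.1800, -0.0100, 0.1400)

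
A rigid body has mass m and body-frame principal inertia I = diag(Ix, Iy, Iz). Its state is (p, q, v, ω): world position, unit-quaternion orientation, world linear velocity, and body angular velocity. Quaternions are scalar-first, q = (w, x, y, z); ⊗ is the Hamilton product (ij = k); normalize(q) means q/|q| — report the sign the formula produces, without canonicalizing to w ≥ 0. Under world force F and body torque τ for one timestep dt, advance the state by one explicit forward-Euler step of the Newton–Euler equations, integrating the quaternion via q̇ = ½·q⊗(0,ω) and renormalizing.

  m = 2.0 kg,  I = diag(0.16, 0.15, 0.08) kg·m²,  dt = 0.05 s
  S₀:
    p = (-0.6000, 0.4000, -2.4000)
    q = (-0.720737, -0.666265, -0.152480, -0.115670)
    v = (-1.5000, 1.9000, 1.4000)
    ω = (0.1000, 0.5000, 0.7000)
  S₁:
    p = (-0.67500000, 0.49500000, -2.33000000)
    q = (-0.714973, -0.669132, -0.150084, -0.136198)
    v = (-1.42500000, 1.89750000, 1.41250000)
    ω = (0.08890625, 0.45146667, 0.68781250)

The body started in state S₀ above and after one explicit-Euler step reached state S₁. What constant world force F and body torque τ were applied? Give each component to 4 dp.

F = (3.0000, -0.1000, 0.5000)
τ = (-0.0600, -0.1400, -0.0200)

Δv = v₁−v₀ = (0.07500000, -0.00250000, 0.01250000)
m·(v₁−v₀)/dt = (3.0000, -0.1000, 0.5000)
rate change Δω = (-0.01109375, -0.04853333, -0.01218750)
precession coupling = (-0.0245, 0.0056, -0.0005)
τ = I·(Δω/dt) + ω₀×(Iω₀) = (-0.0600, -0.1400, -0.0200)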